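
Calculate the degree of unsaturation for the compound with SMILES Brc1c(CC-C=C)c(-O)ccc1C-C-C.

5

Molecular formula from the SMILES: C13H17BrO.
DoU = (2C + 2 + N − H − X)/2 = (2·13 + 2 + 0 − 17 − 1)/2 = 10/2 = 5.
(Structurally: 1 ring(s) + 4 π bond(s) = 5.)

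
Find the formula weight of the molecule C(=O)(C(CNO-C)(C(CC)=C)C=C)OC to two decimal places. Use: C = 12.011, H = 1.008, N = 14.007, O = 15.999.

213.28

Molecular formula: C11H19NO3.
M = 11×12.011 + 19×1.008 + 1×14.007 + 3×15.999 = 213.28 g/mol.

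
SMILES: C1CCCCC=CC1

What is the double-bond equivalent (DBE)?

2

Molecular formula from the SMILES: C8H14.
DoU = (2C + 2 + N − H − X)/2 = (2·8 + 2 + 0 − 14 − 0)/2 = 4/2 = 2.
(Structurally: 1 ring(s) + 1 π bond(s) = 2.)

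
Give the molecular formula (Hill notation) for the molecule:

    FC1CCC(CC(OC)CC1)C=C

C11H19FO

Heavy atoms from the SMILES: 11 C, 1 F, 1 O.
Implicit hydrogens by atom environment:
  6 × C: 2 H each → 12
  4 × C: 1 H each → 4
  1 × C: 3 H
  1 × F: no H
  1 × O: no H
  Total hydrogens = 19.
Molecular formula: C11H19FO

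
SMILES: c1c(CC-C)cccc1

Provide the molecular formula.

C9H12

Heavy atoms from the SMILES: 9 C.
Implicit hydrogens by atom environment:
  5 × C (aromatic): 1 H each → 5
  2 × C: 2 H each → 4
  1 × C: 3 H
  1 × C (aromatic): no H
  Total hydrogens = 12.
Molecular formula: C9H12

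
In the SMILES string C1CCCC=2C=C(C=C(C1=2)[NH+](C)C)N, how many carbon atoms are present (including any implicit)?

The symbol for carbon appears 12 times in the SMILES.

12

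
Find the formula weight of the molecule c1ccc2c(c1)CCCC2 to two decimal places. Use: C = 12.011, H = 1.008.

132.21

Molecular formula: C10H12.
M = 10×12.011 + 12×1.008 = 132.21 g/mol.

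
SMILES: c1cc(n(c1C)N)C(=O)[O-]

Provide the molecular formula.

Heavy atoms from the SMILES: 6 C, 2 N, 2 O.
Implicit hydrogens by atom environment:
  2 × C (aromatic): 1 H each → 2
  2 × C (aromatic): no H
  1 × C: 3 H
  1 × C: no H
  1 × N: 2 H
  1 × N (aromatic): no H
  1 × O: no H
  1 × O (charge -1): no H
  Total hydrogens = 7.
Net charge -1.
Molecular formula: C6H7N2O2-

C6H7N2O2-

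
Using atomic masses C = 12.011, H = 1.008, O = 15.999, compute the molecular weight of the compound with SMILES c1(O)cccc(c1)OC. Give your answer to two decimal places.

124.14

Molecular formula: C7H8O2.
M = 7×12.011 + 8×1.008 + 2×15.999 = 124.14 g/mol.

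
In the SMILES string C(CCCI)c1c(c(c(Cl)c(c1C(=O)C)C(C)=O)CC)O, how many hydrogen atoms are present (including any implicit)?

Hydrogens are implicit in SMILES; fill each atom to its normal valence:
  6 × C (aromatic): no H
  5 × C: 2 H each → 10
  3 × C: 3 H each → 9
  2 × C: no H
  2 × O: no H
  1 × Cl: no H
  1 × I: no H
  1 × O: 1 H
  Total hydrogens = 20.

20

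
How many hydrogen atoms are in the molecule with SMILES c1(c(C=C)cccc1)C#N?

Hydrogens are implicit in SMILES; fill each atom to its normal valence:
  4 × C (aromatic): 1 H each → 4
  2 × C (aromatic): no H
  1 × C: 2 H
  1 × C: 1 H
  1 × C: no H
  1 × N: no H
  Total hydrogens = 7.

7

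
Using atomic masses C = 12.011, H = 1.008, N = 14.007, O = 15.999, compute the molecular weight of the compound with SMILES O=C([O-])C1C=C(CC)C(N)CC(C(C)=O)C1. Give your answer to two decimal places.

224.28

Molecular formula: C12H18NO3-.
M = 12×12.011 + 18×1.008 + 1×14.007 + 3×15.999 = 224.28 g/mol.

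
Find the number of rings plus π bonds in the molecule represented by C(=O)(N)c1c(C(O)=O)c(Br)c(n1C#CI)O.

7

Molecular formula from the SMILES: C8H4BrIN2O4.
DoU = (2C + 2 + N − H − X)/2 = (2·8 + 2 + 2 − 4 − 2)/2 = 14/2 = 7.
(Structurally: 1 ring(s) + 6 π bond(s) = 7.)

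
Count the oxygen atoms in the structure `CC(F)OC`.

The symbol for oxygen appears 1 time in the SMILES.

1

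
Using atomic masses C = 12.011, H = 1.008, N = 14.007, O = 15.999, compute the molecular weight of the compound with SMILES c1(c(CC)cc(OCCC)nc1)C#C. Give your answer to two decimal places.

189.26

Molecular formula: C12H15NO.
M = 12×12.011 + 15×1.008 + 1×14.007 + 1×15.999 = 189.26 g/mol.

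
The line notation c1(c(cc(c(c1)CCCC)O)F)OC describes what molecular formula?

Heavy atoms from the SMILES: 11 C, 1 F, 2 O.
Implicit hydrogens by atom environment:
  4 × C (aromatic): no H
  3 × C: 2 H each → 6
  2 × C: 3 H each → 6
  2 × C (aromatic): 1 H each → 2
  1 × F: no H
  1 × O: 1 H
  1 × O: no H
  Total hydrogens = 15.
Molecular formula: C11H15FO2

C11H15FO2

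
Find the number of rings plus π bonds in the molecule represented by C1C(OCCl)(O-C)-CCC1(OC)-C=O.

Molecular formula from the SMILES: C9H15ClO4.
DoU = (2C + 2 + N − H − X)/2 = (2·9 + 2 + 0 − 15 − 1)/2 = 4/2 = 2.
(Structurally: 1 ring(s) + 1 π bond(s) = 2.)

2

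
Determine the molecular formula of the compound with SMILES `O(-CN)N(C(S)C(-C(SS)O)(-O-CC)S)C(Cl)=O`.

Heavy atoms from the SMILES: 7 C, 1 Cl, 2 N, 4 O, 4 S.
Implicit hydrogens by atom environment:
  3 × O: no H
  3 × S: 1 H each → 3
  2 × C: 2 H each → 4
  2 × C: 1 H each → 2
  2 × C: no H
  1 × C: 3 H
  1 × Cl: no H
  1 × N: 2 H
  1 × N: no H
  1 × O: 1 H
  1 × S: no H
  Total hydrogens = 15.
Molecular formula: C7H15ClN2O4S4

C7H15ClN2O4S4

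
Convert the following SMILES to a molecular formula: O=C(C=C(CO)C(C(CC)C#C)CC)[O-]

C12H17O3-

Heavy atoms from the SMILES: 12 C, 3 O.
Implicit hydrogens by atom environment:
  4 × C: 1 H each → 4
  3 × C: 2 H each → 6
  3 × C: no H
  2 × C: 3 H each → 6
  1 × O: 1 H
  1 × O: no H
  1 × O (charge -1): no H
  Total hydrogens = 17.
Net charge -1.
Molecular formula: C12H17O3-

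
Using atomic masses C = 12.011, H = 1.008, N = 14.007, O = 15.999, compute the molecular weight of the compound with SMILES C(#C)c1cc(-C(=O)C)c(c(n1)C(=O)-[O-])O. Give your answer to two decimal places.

Molecular formula: C10H6NO4-.
M = 10×12.011 + 6×1.008 + 1×14.007 + 4×15.999 = 204.16 g/mol.

204.16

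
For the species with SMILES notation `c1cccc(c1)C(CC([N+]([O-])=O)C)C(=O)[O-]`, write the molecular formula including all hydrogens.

Heavy atoms from the SMILES: 11 C, 1 N, 4 O.
Implicit hydrogens by atom environment:
  5 × C (aromatic): 1 H each → 5
  2 × C: 1 H each → 2
  2 × O: no H
  2 × O (charge -1): no H
  1 × C: 3 H
  1 × C: 2 H
  1 × C: no H
  1 × C (aromatic): no H
  1 × N (charge +1): no H
  Total hydrogens = 12.
Net charge -1.
Molecular formula: C11H12NO4-

C11H12NO4-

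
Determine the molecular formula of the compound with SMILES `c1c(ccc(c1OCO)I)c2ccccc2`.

Heavy atoms from the SMILES: 13 C, 1 I, 2 O.
Implicit hydrogens by atom environment:
  8 × C (aromatic): 1 H each → 8
  4 × C (aromatic): no H
  1 × C: 2 H
  1 × I: no H
  1 × O: 1 H
  1 × O: no H
  Total hydrogens = 11.
Molecular formula: C13H11IO2

C13H11IO2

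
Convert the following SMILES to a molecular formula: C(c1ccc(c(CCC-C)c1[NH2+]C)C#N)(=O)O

Heavy atoms from the SMILES: 13 C, 2 N, 2 O.
Implicit hydrogens by atom environment:
  4 × C (aromatic): no H
  3 × C: 2 H each → 6
  2 × C: 3 H each → 6
  2 × C (aromatic): 1 H each → 2
  2 × C: no H
  1 × N (charge +1): 2 H
  1 × N: no H
  1 × O: 1 H
  1 × O: no H
  Total hydrogens = 17.
Net charge +1.
Molecular formula: C13H17N2O2+

C13H17N2O2+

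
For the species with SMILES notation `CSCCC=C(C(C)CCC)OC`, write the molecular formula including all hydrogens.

C11H22OS

Heavy atoms from the SMILES: 11 C, 1 O, 1 S.
Implicit hydrogens by atom environment:
  4 × C: 3 H each → 12
  4 × C: 2 H each → 8
  2 × C: 1 H each → 2
  1 × C: no H
  1 × O: no H
  1 × S: no H
  Total hydrogens = 22.
Molecular formula: C11H22OS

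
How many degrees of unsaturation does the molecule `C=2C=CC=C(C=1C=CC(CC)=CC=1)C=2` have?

Molecular formula from the SMILES: C14H14.
DoU = (2C + 2 + N − H − X)/2 = (2·14 + 2 + 0 − 14 − 0)/2 = 16/2 = 8.
(Structurally: 2 ring(s) + 6 π bond(s) = 8.)

8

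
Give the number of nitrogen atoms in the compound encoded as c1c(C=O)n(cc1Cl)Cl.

The symbol for nitrogen appears 1 time in the SMILES.

1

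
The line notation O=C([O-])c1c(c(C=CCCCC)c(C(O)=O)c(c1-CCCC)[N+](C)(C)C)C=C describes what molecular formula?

Heavy atoms from the SMILES: 23 C, 1 N, 4 O.
Implicit hydrogens by atom environment:
  7 × C: 2 H each → 14
  6 × C (aromatic): no H
  5 × C: 3 H each → 15
  3 × C: 1 H each → 3
  2 × C: no H
  2 × O: no H
  1 × N (charge +1): no H
  1 × O: 1 H
  1 × O (charge -1): no H
  Total hydrogens = 33.
Molecular formula: C23H33NO4

C23H33NO4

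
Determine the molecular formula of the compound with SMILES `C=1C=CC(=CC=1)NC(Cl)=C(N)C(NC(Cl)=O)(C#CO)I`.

Heavy atoms from the SMILES: 12 C, 2 Cl, 1 I, 3 N, 2 O.
Implicit hydrogens by atom environment:
  6 × C: no H
  5 × C (aromatic): 1 H each → 5
  2 × Cl: no H
  2 × N: 1 H each → 2
  1 × C (aromatic): no H
  1 × I: no H
  1 × N: 2 H
  1 × O: 1 H
  1 × O: no H
  Total hydrogens = 10.
Molecular formula: C12H10Cl2IN3O2

C12H10Cl2IN3O2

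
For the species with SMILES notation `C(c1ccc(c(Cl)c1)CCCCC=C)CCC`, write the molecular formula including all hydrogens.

Heavy atoms from the SMILES: 16 C, 1 Cl.
Implicit hydrogens by atom environment:
  8 × C: 2 H each → 16
  3 × C (aromatic): 1 H each → 3
  3 × C (aromatic): no H
  1 × C: 3 H
  1 × C: 1 H
  1 × Cl: no H
  Total hydrogens = 23.
Molecular formula: C16H23Cl

C16H23Cl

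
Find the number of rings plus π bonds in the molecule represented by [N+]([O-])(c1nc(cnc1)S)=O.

5

Molecular formula from the SMILES: C4H3N3O2S.
DoU = (2C + 2 + N − H − X)/2 = (2·4 + 2 + 3 − 3 − 0)/2 = 10/2 = 5.
(Structurally: 1 ring(s) + 4 π bond(s) = 5.)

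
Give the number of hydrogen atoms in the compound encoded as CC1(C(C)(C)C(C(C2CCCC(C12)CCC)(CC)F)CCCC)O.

41

Hydrogens are implicit in SMILES; fill each atom to its normal valence:
  9 × C: 2 H each → 18
  6 × C: 3 H each → 18
  4 × C: 1 H each → 4
  3 × C: no H
  1 × F: no H
  1 × O: 1 H
  Total hydrogens = 41.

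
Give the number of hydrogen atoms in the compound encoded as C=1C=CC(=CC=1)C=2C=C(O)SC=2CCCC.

Hydrogens are implicit in SMILES; fill each atom to its normal valence:
  6 × C (aromatic): 1 H each → 6
  4 × C (aromatic): no H
  3 × C: 2 H each → 6
  1 × C: 3 H
  1 × O: 1 H
  1 × S (aromatic): no H
  Total hydrogens = 16.

16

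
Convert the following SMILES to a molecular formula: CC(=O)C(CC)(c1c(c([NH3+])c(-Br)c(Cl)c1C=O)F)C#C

C14H13BrClFNO2+

Heavy atoms from the SMILES: 1 Br, 14 C, 1 Cl, 1 F, 1 N, 2 O.
Implicit hydrogens by atom environment:
  6 × C (aromatic): no H
  3 × C: no H
  2 × C: 3 H each → 6
  2 × C: 1 H each → 2
  2 × O: no H
  1 × Br: no H
  1 × C: 2 H
  1 × Cl: no H
  1 × F: no H
  1 × N (charge +1): 3 H
  Total hydrogens = 13.
Net charge +1.
Molecular formula: C14H13BrClFNO2+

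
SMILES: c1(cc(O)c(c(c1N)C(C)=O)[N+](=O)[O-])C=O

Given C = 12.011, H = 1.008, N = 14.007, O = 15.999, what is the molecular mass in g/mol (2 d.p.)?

224.17

Molecular formula: C9H8N2O5.
M = 9×12.011 + 8×1.008 + 2×14.007 + 5×15.999 = 224.17 g/mol.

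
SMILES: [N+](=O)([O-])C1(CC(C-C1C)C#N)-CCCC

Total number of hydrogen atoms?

18

Hydrogens are implicit in SMILES; fill each atom to its normal valence:
  5 × C: 2 H each → 10
  2 × C: 3 H each → 6
  2 × C: 1 H each → 2
  2 × C: no H
  1 × N: no H
  1 × N (charge +1): no H
  1 × O: no H
  1 × O (charge -1): no H
  Total hydrogens = 18.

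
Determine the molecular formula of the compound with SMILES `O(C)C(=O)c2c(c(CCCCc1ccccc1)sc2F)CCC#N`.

Heavy atoms from the SMILES: 19 C, 1 F, 1 N, 2 O, 1 S.
Implicit hydrogens by atom environment:
  6 × C: 2 H each → 12
  5 × C (aromatic): 1 H each → 5
  5 × C (aromatic): no H
  2 × C: no H
  2 × O: no H
  1 × C: 3 H
  1 × F: no H
  1 × N: no H
  1 × S (aromatic): no H
  Total hydrogens = 20.
Molecular formula: C19H20FNO2S

C19H20FNO2S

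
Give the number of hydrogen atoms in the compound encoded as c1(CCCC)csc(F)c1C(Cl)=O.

Hydrogens are implicit in SMILES; fill each atom to its normal valence:
  3 × C: 2 H each → 6
  3 × C (aromatic): no H
  1 × C: 3 H
  1 × C (aromatic): 1 H
  1 × C: no H
  1 × Cl: no H
  1 × F: no H
  1 × O: no H
  1 × S (aromatic): no H
  Total hydrogens = 10.

10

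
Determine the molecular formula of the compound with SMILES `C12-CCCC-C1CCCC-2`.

C10H18

Heavy atoms from the SMILES: 10 C.
Implicit hydrogens by atom environment:
  8 × C: 2 H each → 16
  2 × C: 1 H each → 2
  Total hydrogens = 18.
Molecular formula: C10H18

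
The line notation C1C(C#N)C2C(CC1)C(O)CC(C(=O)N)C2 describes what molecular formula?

Heavy atoms from the SMILES: 12 C, 2 N, 2 O.
Implicit hydrogens by atom environment:
  5 × C: 2 H each → 10
  5 × C: 1 H each → 5
  2 × C: no H
  1 × N: 2 H
  1 × N: no H
  1 × O: 1 H
  1 × O: no H
  Total hydrogens = 18.
Molecular formula: C12H18N2O2

C12H18N2O2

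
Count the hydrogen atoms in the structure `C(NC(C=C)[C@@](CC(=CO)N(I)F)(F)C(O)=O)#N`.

Hydrogens are implicit in SMILES; fill each atom to its normal valence:
  4 × C: no H
  3 × C: 1 H each → 3
  2 × C: 2 H each → 4
  2 × F: no H
  2 × N: no H
  2 × O: 1 H each → 2
  1 × I: no H
  1 × N: 1 H
  1 × O: no H
  Total hydrogens = 10.

10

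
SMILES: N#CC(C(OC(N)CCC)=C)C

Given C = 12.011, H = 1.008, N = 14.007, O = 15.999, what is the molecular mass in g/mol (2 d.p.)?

168.24

Molecular formula: C9H16N2O.
M = 9×12.011 + 16×1.008 + 2×14.007 + 1×15.999 = 168.24 g/mol.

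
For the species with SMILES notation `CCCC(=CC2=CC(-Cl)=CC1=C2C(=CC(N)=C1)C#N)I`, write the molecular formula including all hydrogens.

Heavy atoms from the SMILES: 16 C, 1 Cl, 1 I, 2 N.
Implicit hydrogens by atom environment:
  6 × C (aromatic): no H
  4 × C (aromatic): 1 H each → 4
  2 × C: 2 H each → 4
  2 × C: no H
  1 × C: 3 H
  1 × C: 1 H
  1 × Cl: no H
  1 × I: no H
  1 × N: 2 H
  1 × N: no H
  Total hydrogens = 14.
Molecular formula: C16H14ClIN2

C16H14ClIN2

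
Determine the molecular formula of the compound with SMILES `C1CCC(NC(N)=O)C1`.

C6H12N2O

Heavy atoms from the SMILES: 6 C, 2 N, 1 O.
Implicit hydrogens by atom environment:
  4 × C: 2 H each → 8
  1 × C: 1 H
  1 × C: no H
  1 × N: 2 H
  1 × N: 1 H
  1 × O: no H
  Total hydrogens = 12.
Molecular formula: C6H12N2O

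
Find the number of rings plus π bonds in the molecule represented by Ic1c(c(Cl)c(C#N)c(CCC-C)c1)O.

6

Molecular formula from the SMILES: C11H11ClINO.
DoU = (2C + 2 + N − H − X)/2 = (2·11 + 2 + 1 − 11 − 2)/2 = 12/2 = 6.
(Structurally: 1 ring(s) + 5 π bond(s) = 6.)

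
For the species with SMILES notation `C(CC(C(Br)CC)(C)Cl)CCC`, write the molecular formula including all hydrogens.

C10H20BrCl

Heavy atoms from the SMILES: 1 Br, 10 C, 1 Cl.
Implicit hydrogens by atom environment:
  5 × C: 2 H each → 10
  3 × C: 3 H each → 9
  1 × Br: no H
  1 × C: 1 H
  1 × C: no H
  1 × Cl: no H
  Total hydrogens = 20.
Molecular formula: C10H20BrCl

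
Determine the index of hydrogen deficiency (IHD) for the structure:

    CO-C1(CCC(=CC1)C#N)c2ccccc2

Molecular formula from the SMILES: C14H15NO.
DoU = (2C + 2 + N − H − X)/2 = (2·14 + 2 + 1 − 15 − 0)/2 = 16/2 = 8.
(Structurally: 2 ring(s) + 6 π bond(s) = 8.)

8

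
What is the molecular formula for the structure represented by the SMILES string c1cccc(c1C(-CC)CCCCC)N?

Heavy atoms from the SMILES: 14 C, 1 N.
Implicit hydrogens by atom environment:
  5 × C: 2 H each → 10
  4 × C (aromatic): 1 H each → 4
  2 × C: 3 H each → 6
  2 × C (aromatic): no H
  1 × C: 1 H
  1 × N: 2 H
  Total hydrogens = 23.
Molecular formula: C14H23N

C14H23N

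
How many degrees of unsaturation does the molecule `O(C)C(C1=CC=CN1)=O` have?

Molecular formula from the SMILES: C6H7NO2.
DoU = (2C + 2 + N − H − X)/2 = (2·6 + 2 + 1 − 7 − 0)/2 = 8/2 = 4.
(Structurally: 1 ring(s) + 3 π bond(s) = 4.)

4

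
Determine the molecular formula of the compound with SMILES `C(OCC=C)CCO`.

C6H12O2

Heavy atoms from the SMILES: 6 C, 2 O.
Implicit hydrogens by atom environment:
  5 × C: 2 H each → 10
  1 × C: 1 H
  1 × O: 1 H
  1 × O: no H
  Total hydrogens = 12.
Molecular formula: C6H12O2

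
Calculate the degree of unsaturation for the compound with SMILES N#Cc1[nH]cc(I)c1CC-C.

Molecular formula from the SMILES: C8H9IN2.
DoU = (2C + 2 + N − H − X)/2 = (2·8 + 2 + 2 − 9 − 1)/2 = 10/2 = 5.
(Structurally: 1 ring(s) + 4 π bond(s) = 5.)

5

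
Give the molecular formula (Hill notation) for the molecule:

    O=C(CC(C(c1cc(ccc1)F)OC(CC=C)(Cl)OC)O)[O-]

Heavy atoms from the SMILES: 15 C, 1 Cl, 1 F, 5 O.
Implicit hydrogens by atom environment:
  4 × C (aromatic): 1 H each → 4
  3 × C: 2 H each → 6
  3 × C: 1 H each → 3
  3 × O: no H
  2 × C: no H
  2 × C (aromatic): no H
  1 × C: 3 H
  1 × Cl: no H
  1 × F: no H
  1 × O: 1 H
  1 × O (charge -1): no H
  Total hydrogens = 17.
Net charge -1.
Molecular formula: C15H17ClFO5-

C15H17ClFO5-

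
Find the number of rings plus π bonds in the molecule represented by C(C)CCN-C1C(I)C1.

1

Molecular formula from the SMILES: C7H14IN.
DoU = (2C + 2 + N − H − X)/2 = (2·7 + 2 + 1 − 14 − 1)/2 = 2/2 = 1.
(Structurally: 1 ring(s) + 0 π bond(s) = 1.)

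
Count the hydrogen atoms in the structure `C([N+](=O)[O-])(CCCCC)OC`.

15

Hydrogens are implicit in SMILES; fill each atom to its normal valence:
  4 × C: 2 H each → 8
  2 × C: 3 H each → 6
  2 × O: no H
  1 × C: 1 H
  1 × N (charge +1): no H
  1 × O (charge -1): no H
  Total hydrogens = 15.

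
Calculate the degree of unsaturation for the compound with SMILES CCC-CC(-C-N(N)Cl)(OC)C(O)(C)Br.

0

Molecular formula from the SMILES: C9H20BrClN2O2.
DoU = (2C + 2 + N − H − X)/2 = (2·9 + 2 + 2 − 20 − 2)/2 = 0/2 = 0.
(Structurally: 0 ring(s) + 0 π bond(s) = 0.)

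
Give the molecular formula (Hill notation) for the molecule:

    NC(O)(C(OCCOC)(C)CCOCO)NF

Heavy atoms from the SMILES: 9 C, 1 F, 2 N, 5 O.
Implicit hydrogens by atom environment:
  5 × C: 2 H each → 10
  3 × O: no H
  2 × C: 3 H each → 6
  2 × C: no H
  2 × O: 1 H each → 2
  1 × F: no H
  1 × N: 2 H
  1 × N: 1 H
  Total hydrogens = 21.
Molecular formula: C9H21FN2O5

C9H21FN2O5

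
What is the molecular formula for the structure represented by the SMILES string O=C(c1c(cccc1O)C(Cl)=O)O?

C8H5ClO4

Heavy atoms from the SMILES: 8 C, 1 Cl, 4 O.
Implicit hydrogens by atom environment:
  3 × C (aromatic): 1 H each → 3
  3 × C (aromatic): no H
  2 × C: no H
  2 × O: 1 H each → 2
  2 × O: no H
  1 × Cl: no H
  Total hydrogens = 5.
Molecular formula: C8H5ClO4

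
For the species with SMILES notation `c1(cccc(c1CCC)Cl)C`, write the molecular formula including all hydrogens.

C10H13Cl

Heavy atoms from the SMILES: 10 C, 1 Cl.
Implicit hydrogens by atom environment:
  3 × C (aromatic): 1 H each → 3
  3 × C (aromatic): no H
  2 × C: 3 H each → 6
  2 × C: 2 H each → 4
  1 × Cl: no H
  Total hydrogens = 13.
Molecular formula: C10H13Cl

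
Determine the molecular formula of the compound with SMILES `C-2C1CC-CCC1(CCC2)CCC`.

C13H24

Heavy atoms from the SMILES: 13 C.
Implicit hydrogens by atom environment:
  10 × C: 2 H each → 20
  1 × C: 3 H
  1 × C: 1 H
  1 × C: no H
  Total hydrogens = 24.
Molecular formula: C13H24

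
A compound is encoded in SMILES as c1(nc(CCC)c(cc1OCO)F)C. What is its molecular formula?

Heavy atoms from the SMILES: 10 C, 1 F, 1 N, 2 O.
Implicit hydrogens by atom environment:
  4 × C (aromatic): no H
  3 × C: 2 H each → 6
  2 × C: 3 H each → 6
  1 × C (aromatic): 1 H
  1 × F: no H
  1 × N (aromatic): no H
  1 × O: 1 H
  1 × O: no H
  Total hydrogens = 14.
Molecular formula: C10H14FNO2

C10H14FNO2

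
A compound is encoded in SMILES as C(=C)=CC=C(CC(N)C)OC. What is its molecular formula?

Heavy atoms from the SMILES: 9 C, 1 N, 1 O.
Implicit hydrogens by atom environment:
  3 × C: 1 H each → 3
  2 × C: 3 H each → 6
  2 × C: 2 H each → 4
  2 × C: no H
  1 × N: 2 H
  1 × O: no H
  Total hydrogens = 15.
Molecular formula: C9H15NO

C9H15NO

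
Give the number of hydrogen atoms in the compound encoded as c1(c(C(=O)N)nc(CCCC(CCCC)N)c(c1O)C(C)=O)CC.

29

Hydrogens are implicit in SMILES; fill each atom to its normal valence:
  7 × C: 2 H each → 14
  5 × C (aromatic): no H
  3 × C: 3 H each → 9
  2 × C: no H
  2 × N: 2 H each → 4
  2 × O: no H
  1 × C: 1 H
  1 × N (aromatic): no H
  1 × O: 1 H
  Total hydrogens = 29.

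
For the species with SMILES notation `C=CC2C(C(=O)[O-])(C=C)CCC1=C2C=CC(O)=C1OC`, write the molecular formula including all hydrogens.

C16H17O4-

Heavy atoms from the SMILES: 16 C, 4 O.
Implicit hydrogens by atom environment:
  4 × C: 2 H each → 8
  4 × C (aromatic): no H
  3 × C: 1 H each → 3
  2 × C (aromatic): 1 H each → 2
  2 × C: no H
  2 × O: no H
  1 × C: 3 H
  1 × O: 1 H
  1 × O (charge -1): no H
  Total hydrogens = 17.
Net charge -1.
Molecular formula: C16H17O4-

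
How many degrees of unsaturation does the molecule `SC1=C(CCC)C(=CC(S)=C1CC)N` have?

4

Molecular formula from the SMILES: C11H17NS2.
DoU = (2C + 2 + N − H − X)/2 = (2·11 + 2 + 1 − 17 − 0)/2 = 8/2 = 4.
(Structurally: 1 ring(s) + 3 π bond(s) = 4.)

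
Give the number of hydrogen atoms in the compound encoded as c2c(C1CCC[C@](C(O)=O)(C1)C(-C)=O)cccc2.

18

Hydrogens are implicit in SMILES; fill each atom to its normal valence:
  5 × C (aromatic): 1 H each → 5
  4 × C: 2 H each → 8
  3 × C: no H
  2 × O: no H
  1 × C: 3 H
  1 × C: 1 H
  1 × C (aromatic): no H
  1 × O: 1 H
  Total hydrogens = 18.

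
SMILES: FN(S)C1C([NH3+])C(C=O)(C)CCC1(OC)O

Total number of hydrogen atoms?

18

Hydrogens are implicit in SMILES; fill each atom to its normal valence:
  3 × C: 1 H each → 3
  2 × C: 3 H each → 6
  2 × C: 2 H each → 4
  2 × C: no H
  2 × O: no H
  1 × F: no H
  1 × N (charge +1): 3 H
  1 × N: no H
  1 × O: 1 H
  1 × S: 1 H
  Total hydrogens = 18.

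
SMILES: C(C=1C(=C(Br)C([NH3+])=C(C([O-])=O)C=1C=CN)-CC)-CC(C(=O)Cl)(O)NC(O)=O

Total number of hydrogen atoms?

19

Hydrogens are implicit in SMILES; fill each atom to its normal valence:
  6 × C (aromatic): no H
  4 × C: no H
  3 × C: 2 H each → 6
  3 × O: no H
  2 × C: 1 H each → 2
  2 × O: 1 H each → 2
  1 × Br: no H
  1 × C: 3 H
  1 × Cl: no H
  1 × N (charge +1): 3 H
  1 × N: 2 H
  1 × N: 1 H
  1 × O (charge -1): no H
  Total hydrogens = 19.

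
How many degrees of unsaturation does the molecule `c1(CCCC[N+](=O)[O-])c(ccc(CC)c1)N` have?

5

Molecular formula from the SMILES: C12H18N2O2.
DoU = (2C + 2 + N − H − X)/2 = (2·12 + 2 + 2 − 18 − 0)/2 = 10/2 = 5.
(Structurally: 1 ring(s) + 4 π bond(s) = 5.)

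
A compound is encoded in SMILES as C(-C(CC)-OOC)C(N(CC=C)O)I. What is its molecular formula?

C9H18INO3

Heavy atoms from the SMILES: 9 C, 1 I, 1 N, 3 O.
Implicit hydrogens by atom environment:
  4 × C: 2 H each → 8
  3 × C: 1 H each → 3
  2 × C: 3 H each → 6
  2 × O: no H
  1 × I: no H
  1 × N: no H
  1 × O: 1 H
  Total hydrogens = 18.
Molecular formula: C9H18INO3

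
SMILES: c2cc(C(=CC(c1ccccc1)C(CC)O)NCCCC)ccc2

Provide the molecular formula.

C22H29NO

Heavy atoms from the SMILES: 22 C, 1 N, 1 O.
Implicit hydrogens by atom environment:
  10 × C (aromatic): 1 H each → 10
  4 × C: 2 H each → 8
  3 × C: 1 H each → 3
  2 × C: 3 H each → 6
  2 × C (aromatic): no H
  1 × C: no H
  1 × N: 1 H
  1 × O: 1 H
  Total hydrogens = 29.
Molecular formula: C22H29NO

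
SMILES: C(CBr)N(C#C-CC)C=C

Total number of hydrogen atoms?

12

Hydrogens are implicit in SMILES; fill each atom to its normal valence:
  4 × C: 2 H each → 8
  2 × C: no H
  1 × Br: no H
  1 × C: 3 H
  1 × C: 1 H
  1 × N: no H
  Total hydrogens = 12.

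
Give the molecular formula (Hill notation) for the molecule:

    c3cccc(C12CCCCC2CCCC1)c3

C16H22

Heavy atoms from the SMILES: 16 C.
Implicit hydrogens by atom environment:
  8 × C: 2 H each → 16
  5 × C (aromatic): 1 H each → 5
  1 × C: 1 H
  1 × C: no H
  1 × C (aromatic): no H
  Total hydrogens = 22.
Molecular formula: C16H22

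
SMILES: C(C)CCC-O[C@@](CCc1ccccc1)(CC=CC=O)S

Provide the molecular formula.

C18H26O2S

Heavy atoms from the SMILES: 18 C, 2 O, 1 S.
Implicit hydrogens by atom environment:
  7 × C: 2 H each → 14
  5 × C (aromatic): 1 H each → 5
  3 × C: 1 H each → 3
  2 × O: no H
  1 × C: 3 H
  1 × C: no H
  1 × C (aromatic): no H
  1 × S: 1 H
  Total hydrogens = 26.
Molecular formula: C18H26O2S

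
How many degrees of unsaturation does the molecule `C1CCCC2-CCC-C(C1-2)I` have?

2

Molecular formula from the SMILES: C10H17I.
DoU = (2C + 2 + N − H − X)/2 = (2·10 + 2 + 0 − 17 − 1)/2 = 4/2 = 2.
(Structurally: 2 ring(s) + 0 π bond(s) = 2.)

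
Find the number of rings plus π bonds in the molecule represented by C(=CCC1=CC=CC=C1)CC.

5

Molecular formula from the SMILES: C11H14.
DoU = (2C + 2 + N − H − X)/2 = (2·11 + 2 + 0 − 14 − 0)/2 = 10/2 = 5.
(Structurally: 1 ring(s) + 4 π bond(s) = 5.)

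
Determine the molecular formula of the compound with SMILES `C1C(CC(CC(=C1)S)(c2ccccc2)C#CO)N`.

C15H17NOS

Heavy atoms from the SMILES: 15 C, 1 N, 1 O, 1 S.
Implicit hydrogens by atom environment:
  5 × C (aromatic): 1 H each → 5
  4 × C: no H
  3 × C: 2 H each → 6
  2 × C: 1 H each → 2
  1 × C (aromatic): no H
  1 × N: 2 H
  1 × O: 1 H
  1 × S: 1 H
  Total hydrogens = 17.
Molecular formula: C15H17NOS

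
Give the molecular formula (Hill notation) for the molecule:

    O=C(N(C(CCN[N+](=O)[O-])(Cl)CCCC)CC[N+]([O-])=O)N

C10H20ClN5O5

Heavy atoms from the SMILES: 10 C, 1 Cl, 5 N, 5 O.
Implicit hydrogens by atom environment:
  7 × C: 2 H each → 14
  3 × O: no H
  2 × C: no H
  2 × N (charge +1): no H
  2 × O (charge -1): no H
  1 × C: 3 H
  1 × Cl: no H
  1 × N: 2 H
  1 × N: 1 H
  1 × N: no H
  Total hydrogens = 20.
Molecular formula: C10H20ClN5O5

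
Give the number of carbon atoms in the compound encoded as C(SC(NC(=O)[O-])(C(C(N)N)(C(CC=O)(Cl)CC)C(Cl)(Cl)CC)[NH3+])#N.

The symbol for carbon appears 13 times in the SMILES. (Cl is a single chlorine, not C + l.)

13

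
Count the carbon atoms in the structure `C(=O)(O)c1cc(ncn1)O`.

5

The symbol for carbon appears 5 times in the SMILES. Lowercase c denotes aromatic carbon and counts toward C.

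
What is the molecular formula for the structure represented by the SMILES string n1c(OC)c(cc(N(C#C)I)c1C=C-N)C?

C11H12IN3O

Heavy atoms from the SMILES: 11 C, 1 I, 3 N, 1 O.
Implicit hydrogens by atom environment:
  4 × C (aromatic): no H
  3 × C: 1 H each → 3
  2 × C: 3 H each → 6
  1 × C (aromatic): 1 H
  1 × C: no H
  1 × I: no H
  1 × N: 2 H
  1 × N (aromatic): no H
  1 × N: no H
  1 × O: no H
  Total hydrogens = 12.
Molecular formula: C11H12IN3O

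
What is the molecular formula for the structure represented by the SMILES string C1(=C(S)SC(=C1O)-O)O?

Heavy atoms from the SMILES: 4 C, 3 O, 2 S.
Implicit hydrogens by atom environment:
  4 × C (aromatic): no H
  3 × O: 1 H each → 3
  1 × S: 1 H
  1 × S (aromatic): no H
  Total hydrogens = 4.
Molecular formula: C4H4O3S2

C4H4O3S2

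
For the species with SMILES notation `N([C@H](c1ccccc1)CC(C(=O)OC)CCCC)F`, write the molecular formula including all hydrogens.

Heavy atoms from the SMILES: 15 C, 1 F, 1 N, 2 O.
Implicit hydrogens by atom environment:
  5 × C (aromatic): 1 H each → 5
  4 × C: 2 H each → 8
  2 × C: 3 H each → 6
  2 × C: 1 H each → 2
  2 × O: no H
  1 × C: no H
  1 × C (aromatic): no H
  1 × F: no H
  1 × N: 1 H
  Total hydrogens = 22.
Molecular formula: C15H22FNO2

C15H22FNO2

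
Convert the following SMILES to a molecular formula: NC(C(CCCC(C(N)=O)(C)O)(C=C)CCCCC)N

Heavy atoms from the SMILES: 15 C, 3 N, 2 O.
Implicit hydrogens by atom environment:
  8 × C: 2 H each → 16
  3 × C: no H
  3 × N: 2 H each → 6
  2 × C: 3 H each → 6
  2 × C: 1 H each → 2
  1 × O: 1 H
  1 × O: no H
  Total hydrogens = 31.
Molecular formula: C15H31N3O2

C15H31N3O2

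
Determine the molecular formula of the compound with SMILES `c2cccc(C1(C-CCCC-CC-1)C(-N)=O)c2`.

Heavy atoms from the SMILES: 15 C, 1 N, 1 O.
Implicit hydrogens by atom environment:
  7 × C: 2 H each → 14
  5 × C (aromatic): 1 H each → 5
  2 × C: no H
  1 × C (aromatic): no H
  1 × N: 2 H
  1 × O: no H
  Total hydrogens = 21.
Molecular formula: C15H21NO

C15H21NO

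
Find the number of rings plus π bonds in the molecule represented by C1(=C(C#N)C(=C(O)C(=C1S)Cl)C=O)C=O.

Molecular formula from the SMILES: C9H4ClNO3S.
DoU = (2C + 2 + N − H − X)/2 = (2·9 + 2 + 1 − 4 − 1)/2 = 16/2 = 8.
(Structurally: 1 ring(s) + 7 π bond(s) = 8.)

8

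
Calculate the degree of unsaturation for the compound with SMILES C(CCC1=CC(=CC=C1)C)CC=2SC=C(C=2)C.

Molecular formula from the SMILES: C16H20S.
DoU = (2C + 2 + N − H − X)/2 = (2·16 + 2 + 0 − 20 − 0)/2 = 14/2 = 7.
(Structurally: 2 ring(s) + 5 π bond(s) = 7.)

7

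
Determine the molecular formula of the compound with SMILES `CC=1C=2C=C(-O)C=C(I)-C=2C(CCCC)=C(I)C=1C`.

C16H18I2O

Heavy atoms from the SMILES: 16 C, 2 I, 1 O.
Implicit hydrogens by atom environment:
  8 × C (aromatic): no H
  3 × C: 3 H each → 9
  3 × C: 2 H each → 6
  2 × C (aromatic): 1 H each → 2
  2 × I: no H
  1 × O: 1 H
  Total hydrogens = 18.
Molecular formula: C16H18I2O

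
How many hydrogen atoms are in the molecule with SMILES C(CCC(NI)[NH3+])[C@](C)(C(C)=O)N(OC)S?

Hydrogens are implicit in SMILES; fill each atom to its normal valence:
  3 × C: 3 H each → 9
  3 × C: 2 H each → 6
  2 × C: no H
  2 × O: no H
  1 × C: 1 H
  1 × I: no H
  1 × N (charge +1): 3 H
  1 × N: 1 H
  1 × N: no H
  1 × S: 1 H
  Total hydrogens = 21.

21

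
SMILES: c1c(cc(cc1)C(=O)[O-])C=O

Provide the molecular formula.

C8H5O3-

Heavy atoms from the SMILES: 8 C, 3 O.
Implicit hydrogens by atom environment:
  4 × C (aromatic): 1 H each → 4
  2 × C (aromatic): no H
  2 × O: no H
  1 × C: 1 H
  1 × C: no H
  1 × O (charge -1): no H
  Total hydrogens = 5.
Net charge -1.
Molecular formula: C8H5O3-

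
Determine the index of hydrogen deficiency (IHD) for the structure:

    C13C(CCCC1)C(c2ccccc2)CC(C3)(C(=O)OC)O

Molecular formula from the SMILES: C18H24O3.
DoU = (2C + 2 + N − H − X)/2 = (2·18 + 2 + 0 − 24 − 0)/2 = 14/2 = 7.
(Structurally: 3 ring(s) + 4 π bond(s) = 7.)

7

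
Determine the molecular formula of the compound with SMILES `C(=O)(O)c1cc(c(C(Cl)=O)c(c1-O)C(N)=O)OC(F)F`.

Heavy atoms from the SMILES: 10 C, 1 Cl, 2 F, 1 N, 6 O.
Implicit hydrogens by atom environment:
  5 × C (aromatic): no H
  4 × O: no H
  3 × C: no H
  2 × F: no H
  2 × O: 1 H each → 2
  1 × C (aromatic): 1 H
  1 × C: 1 H
  1 × Cl: no H
  1 × N: 2 H
  Total hydrogens = 6.
Molecular formula: C10H6ClF2NO6

C10H6ClF2NO6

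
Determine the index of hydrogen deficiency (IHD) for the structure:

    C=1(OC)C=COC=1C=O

4

Molecular formula from the SMILES: C6H6O3.
DoU = (2C + 2 + N − H − X)/2 = (2·6 + 2 + 0 − 6 − 0)/2 = 8/2 = 4.
(Structurally: 1 ring(s) + 3 π bond(s) = 4.)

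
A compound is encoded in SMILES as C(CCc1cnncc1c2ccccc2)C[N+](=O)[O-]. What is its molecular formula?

C14H15N3O2

Heavy atoms from the SMILES: 14 C, 3 N, 2 O.
Implicit hydrogens by atom environment:
  7 × C (aromatic): 1 H each → 7
  4 × C: 2 H each → 8
  3 × C (aromatic): no H
  2 × N (aromatic): no H
  1 × N (charge +1): no H
  1 × O: no H
  1 × O (charge -1): no H
  Total hydrogens = 15.
Molecular formula: C14H15N3O2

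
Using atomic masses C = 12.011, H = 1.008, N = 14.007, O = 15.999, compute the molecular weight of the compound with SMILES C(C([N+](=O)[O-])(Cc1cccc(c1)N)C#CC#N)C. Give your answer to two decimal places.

Molecular formula: C13H13N3O2.
M = 13×12.011 + 13×1.008 + 3×14.007 + 2×15.999 = 243.27 g/mol.

243.27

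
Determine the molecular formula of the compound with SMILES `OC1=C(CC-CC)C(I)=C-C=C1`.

Heavy atoms from the SMILES: 10 C, 1 I, 1 O.
Implicit hydrogens by atom environment:
  3 × C: 2 H each → 6
  3 × C (aromatic): 1 H each → 3
  3 × C (aromatic): no H
  1 × C: 3 H
  1 × I: no H
  1 × O: 1 H
  Total hydrogens = 13.
Molecular formula: C10H13IO

C10H13IO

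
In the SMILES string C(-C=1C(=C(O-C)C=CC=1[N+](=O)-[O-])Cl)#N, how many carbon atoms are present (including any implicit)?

The symbol for carbon appears 8 times in the SMILES. (Cl is a single chlorine, not C + l.)

8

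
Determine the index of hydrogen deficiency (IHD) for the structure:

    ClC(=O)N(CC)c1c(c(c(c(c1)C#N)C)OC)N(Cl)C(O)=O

Molecular formula from the SMILES: C13H13Cl2N3O4.
DoU = (2C + 2 + N − H − X)/2 = (2·13 + 2 + 3 − 13 − 2)/2 = 16/2 = 8.
(Structurally: 1 ring(s) + 7 π bond(s) = 8.)

8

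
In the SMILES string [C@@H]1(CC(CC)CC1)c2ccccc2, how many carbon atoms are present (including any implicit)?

The symbol for carbon appears 13 times in the SMILES. Lowercase c denotes aromatic carbon and counts toward C.

13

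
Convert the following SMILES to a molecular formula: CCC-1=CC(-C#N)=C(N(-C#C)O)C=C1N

Heavy atoms from the SMILES: 11 C, 3 N, 1 O.
Implicit hydrogens by atom environment:
  4 × C (aromatic): no H
  2 × C (aromatic): 1 H each → 2
  2 × C: no H
  2 × N: no H
  1 × C: 3 H
  1 × C: 2 H
  1 × C: 1 H
  1 × N: 2 H
  1 × O: 1 H
  Total hydrogens = 11.
Molecular formula: C11H11N3O

C11H11N3O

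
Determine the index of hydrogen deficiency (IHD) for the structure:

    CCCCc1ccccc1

4

Molecular formula from the SMILES: C10H14.
DoU = (2C + 2 + N − H − X)/2 = (2·10 + 2 + 0 − 14 − 0)/2 = 8/2 = 4.
(Structurally: 1 ring(s) + 3 π bond(s) = 4.)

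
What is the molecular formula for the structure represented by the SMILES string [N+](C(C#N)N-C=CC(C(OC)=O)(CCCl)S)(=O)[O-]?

C9H12ClN3O4S

Heavy atoms from the SMILES: 9 C, 1 Cl, 3 N, 4 O, 1 S.
Implicit hydrogens by atom environment:
  3 × C: 1 H each → 3
  3 × C: no H
  3 × O: no H
  2 × C: 2 H each → 4
  1 × C: 3 H
  1 × Cl: no H
  1 × N: 1 H
  1 × N (charge +1): no H
  1 × N: no H
  1 × O (charge -1): no H
  1 × S: 1 H
  Total hydrogens = 12.
Molecular formula: C9H12ClN3O4S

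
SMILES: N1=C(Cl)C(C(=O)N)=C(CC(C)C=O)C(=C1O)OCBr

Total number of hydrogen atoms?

12

Hydrogens are implicit in SMILES; fill each atom to its normal valence:
  5 × C (aromatic): no H
  3 × O: no H
  2 × C: 2 H each → 4
  2 × C: 1 H each → 2
  1 × Br: no H
  1 × C: 3 H
  1 × C: no H
  1 × Cl: no H
  1 × N: 2 H
  1 × N (aromatic): no H
  1 × O: 1 H
  Total hydrogens = 12.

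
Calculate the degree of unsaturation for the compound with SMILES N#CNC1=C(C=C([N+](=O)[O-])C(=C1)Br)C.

Molecular formula from the SMILES: C8H6BrN3O2.
DoU = (2C + 2 + N − H − X)/2 = (2·8 + 2 + 3 − 6 − 1)/2 = 14/2 = 7.
(Structurally: 1 ring(s) + 6 π bond(s) = 7.)

7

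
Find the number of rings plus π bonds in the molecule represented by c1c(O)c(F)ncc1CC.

4

Molecular formula from the SMILES: C7H8FNO.
DoU = (2C + 2 + N − H − X)/2 = (2·7 + 2 + 1 − 8 − 1)/2 = 8/2 = 4.
(Structurally: 1 ring(s) + 3 π bond(s) = 4.)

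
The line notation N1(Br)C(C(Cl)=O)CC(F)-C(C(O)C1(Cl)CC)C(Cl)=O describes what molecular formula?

Heavy atoms from the SMILES: 1 Br, 10 C, 3 Cl, 1 F, 1 N, 3 O.
Implicit hydrogens by atom environment:
  4 × C: 1 H each → 4
  3 × C: no H
  3 × Cl: no H
  2 × C: 2 H each → 4
  2 × O: no H
  1 × Br: no H
  1 × C: 3 H
  1 × F: no H
  1 × N: no H
  1 × O: 1 H
  Total hydrogens = 12.
Molecular formula: C10H12BrCl3FNO3

C10H12BrCl3FNO3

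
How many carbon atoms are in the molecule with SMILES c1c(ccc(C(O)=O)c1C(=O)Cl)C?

The symbol for carbon appears 9 times in the SMILES. Lowercase c denotes aromatic carbon and counts toward C.

9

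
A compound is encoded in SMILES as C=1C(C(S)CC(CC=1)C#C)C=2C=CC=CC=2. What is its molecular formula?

Heavy atoms from the SMILES: 15 C, 1 S.
Implicit hydrogens by atom environment:
  6 × C: 1 H each → 6
  5 × C (aromatic): 1 H each → 5
  2 × C: 2 H each → 4
  1 × C: no H
  1 × C (aromatic): no H
  1 × S: 1 H
  Total hydrogens = 16.
Molecular formula: C15H16S

C15H16S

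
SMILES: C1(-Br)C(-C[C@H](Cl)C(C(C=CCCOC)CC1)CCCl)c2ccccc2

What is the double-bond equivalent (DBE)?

Molecular formula from the SMILES: C21H29BrCl2O.
DoU = (2C + 2 + N − H − X)/2 = (2·21 + 2 + 0 − 29 − 3)/2 = 12/2 = 6.
(Structurally: 2 ring(s) + 4 π bond(s) = 6.)

6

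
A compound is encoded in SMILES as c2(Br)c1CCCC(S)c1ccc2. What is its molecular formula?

C10H11BrS

Heavy atoms from the SMILES: 1 Br, 10 C, 1 S.
Implicit hydrogens by atom environment:
  3 × C: 2 H each → 6
  3 × C (aromatic): 1 H each → 3
  3 × C (aromatic): no H
  1 × Br: no H
  1 × C: 1 H
  1 × S: 1 H
  Total hydrogens = 11.
Molecular formula: C10H11BrS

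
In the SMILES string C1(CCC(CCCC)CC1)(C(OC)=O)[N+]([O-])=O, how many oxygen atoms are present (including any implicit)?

4

The symbol for oxygen appears 4 times in the SMILES.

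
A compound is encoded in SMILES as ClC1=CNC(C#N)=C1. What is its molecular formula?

Heavy atoms from the SMILES: 5 C, 1 Cl, 2 N.
Implicit hydrogens by atom environment:
  2 × C (aromatic): 1 H each → 2
  2 × C (aromatic): no H
  1 × C: no H
  1 × Cl: no H
  1 × N (aromatic): 1 H
  1 × N: no H
  Total hydrogens = 3.
Molecular formula: C5H3ClN2

C5H3ClN2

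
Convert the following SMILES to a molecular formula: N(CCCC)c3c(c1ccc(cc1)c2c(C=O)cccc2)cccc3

Heavy atoms from the SMILES: 23 C, 1 N, 1 O.
Implicit hydrogens by atom environment:
  12 × C (aromatic): 1 H each → 12
  6 × C (aromatic): no H
  3 × C: 2 H each → 6
  1 × C: 3 H
  1 × C: 1 H
  1 × N: 1 H
  1 × O: no H
  Total hydrogens = 23.
Molecular formula: C23H23NO

C23H23NO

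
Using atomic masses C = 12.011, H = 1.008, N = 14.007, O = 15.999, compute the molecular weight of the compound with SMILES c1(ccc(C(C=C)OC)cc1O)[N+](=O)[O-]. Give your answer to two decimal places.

Molecular formula: C10H11NO4.
M = 10×12.011 + 11×1.008 + 1×14.007 + 4×15.999 = 209.20 g/mol.

209.20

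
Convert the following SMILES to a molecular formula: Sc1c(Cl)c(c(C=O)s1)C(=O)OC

Heavy atoms from the SMILES: 7 C, 1 Cl, 3 O, 2 S.
Implicit hydrogens by atom environment:
  4 × C (aromatic): no H
  3 × O: no H
  1 × C: 3 H
  1 × C: 1 H
  1 × C: no H
  1 × Cl: no H
  1 × S: 1 H
  1 × S (aromatic): no H
  Total hydrogens = 5.
Molecular formula: C7H5ClO3S2

C7H5ClO3S2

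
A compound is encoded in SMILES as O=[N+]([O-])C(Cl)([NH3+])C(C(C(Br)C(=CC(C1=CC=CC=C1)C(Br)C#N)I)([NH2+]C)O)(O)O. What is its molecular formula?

[C16H20Br2ClIN4O5]2+

Heavy atoms from the SMILES: 2 Br, 16 C, 1 Cl, 1 I, 4 N, 5 O.
Implicit hydrogens by atom environment:
  5 × C (aromatic): 1 H each → 5
  5 × C: no H
  4 × C: 1 H each → 4
  3 × O: 1 H each → 3
  2 × Br: no H
  1 × C: 3 H
  1 × C (aromatic): no H
  1 × Cl: no H
  1 × I: no H
  1 × N (charge +1): 3 H
  1 × N (charge +1): 2 H
  1 × N: no H
  1 × N (charge +1): no H
  1 × O: no H
  1 × O (charge -1): no H
  Total hydrogens = 20.
Net charge +2.
Molecular formula: [C16H20Br2ClIN4O5]2+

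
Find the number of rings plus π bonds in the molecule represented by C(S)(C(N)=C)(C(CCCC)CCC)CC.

1

Molecular formula from the SMILES: C13H27NS.
DoU = (2C + 2 + N − H − X)/2 = (2·13 + 2 + 1 − 27 − 0)/2 = 2/2 = 1.
(Structurally: 0 ring(s) + 1 π bond(s) = 1.)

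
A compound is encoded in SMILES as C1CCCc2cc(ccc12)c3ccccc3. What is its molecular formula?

Heavy atoms from the SMILES: 16 C.
Implicit hydrogens by atom environment:
  8 × C (aromatic): 1 H each → 8
  4 × C: 2 H each → 8
  4 × C (aromatic): no H
  Total hydrogens = 16.
Molecular formula: C16H16

C16H16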